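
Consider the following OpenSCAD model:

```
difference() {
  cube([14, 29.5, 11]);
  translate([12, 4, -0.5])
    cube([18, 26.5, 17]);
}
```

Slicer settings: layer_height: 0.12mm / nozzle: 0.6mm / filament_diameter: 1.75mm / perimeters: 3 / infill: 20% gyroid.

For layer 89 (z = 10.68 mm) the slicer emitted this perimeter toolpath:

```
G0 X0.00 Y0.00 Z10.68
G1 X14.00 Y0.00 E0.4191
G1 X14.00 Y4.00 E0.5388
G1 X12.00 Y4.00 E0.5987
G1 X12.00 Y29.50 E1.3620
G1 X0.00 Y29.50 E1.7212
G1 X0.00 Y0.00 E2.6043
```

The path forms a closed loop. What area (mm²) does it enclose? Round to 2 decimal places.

Apply the shoelace formula to the sequence of (X, Y) vertices; enclosed area = 362.00 mm².

362.00 mm²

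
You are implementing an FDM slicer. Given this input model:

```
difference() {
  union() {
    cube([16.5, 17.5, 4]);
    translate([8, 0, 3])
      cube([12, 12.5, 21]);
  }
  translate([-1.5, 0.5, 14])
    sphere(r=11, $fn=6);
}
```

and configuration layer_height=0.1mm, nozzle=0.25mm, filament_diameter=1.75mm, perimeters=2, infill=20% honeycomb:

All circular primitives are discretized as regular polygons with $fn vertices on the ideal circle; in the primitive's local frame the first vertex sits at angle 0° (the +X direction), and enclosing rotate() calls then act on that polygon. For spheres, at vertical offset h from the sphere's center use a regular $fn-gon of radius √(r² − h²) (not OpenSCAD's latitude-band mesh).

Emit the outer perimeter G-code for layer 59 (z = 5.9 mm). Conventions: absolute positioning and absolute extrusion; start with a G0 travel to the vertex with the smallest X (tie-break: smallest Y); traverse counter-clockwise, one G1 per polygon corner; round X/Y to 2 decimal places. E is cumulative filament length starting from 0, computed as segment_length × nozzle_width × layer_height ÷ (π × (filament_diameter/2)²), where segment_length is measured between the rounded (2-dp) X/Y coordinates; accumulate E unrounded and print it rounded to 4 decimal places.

G0 X8.00 Y0.00 Z5.90
G1 X20.00 Y0.00 E0.1247
G1 X20.00 Y12.50 E0.2546
G1 X8.00 Y12.50 E0.3794
G1 X8.00 Y0.00 E0.5093

At z = 5.9 mm: the cube does not reach this height (z outside [0, 4]); the 12×12.5 cube at (8, 0) contributes its full rectangle; Merging all regions: only the 12×12.5 cube at (8, 0) is present, so the union is just that shape — 1 connected region; the sphere at (-1.5, 0.5): section is a regular 6-gon, circumradius = √(r²−h²) = √(11²−8.1²) = 7.442; Taking the first minus the rest: starting from the result so far, the r=11 sphere at (-1.5, 0.5) misses the remaining region (no effect) — 1 connected region. The outline is a single polygon with 4 vertices. Extrusion per mm of travel: 0.25 × 0.1 / (π × 0.875²) = 0.010394. Accumulating E over each segment gives final E = 0.5093.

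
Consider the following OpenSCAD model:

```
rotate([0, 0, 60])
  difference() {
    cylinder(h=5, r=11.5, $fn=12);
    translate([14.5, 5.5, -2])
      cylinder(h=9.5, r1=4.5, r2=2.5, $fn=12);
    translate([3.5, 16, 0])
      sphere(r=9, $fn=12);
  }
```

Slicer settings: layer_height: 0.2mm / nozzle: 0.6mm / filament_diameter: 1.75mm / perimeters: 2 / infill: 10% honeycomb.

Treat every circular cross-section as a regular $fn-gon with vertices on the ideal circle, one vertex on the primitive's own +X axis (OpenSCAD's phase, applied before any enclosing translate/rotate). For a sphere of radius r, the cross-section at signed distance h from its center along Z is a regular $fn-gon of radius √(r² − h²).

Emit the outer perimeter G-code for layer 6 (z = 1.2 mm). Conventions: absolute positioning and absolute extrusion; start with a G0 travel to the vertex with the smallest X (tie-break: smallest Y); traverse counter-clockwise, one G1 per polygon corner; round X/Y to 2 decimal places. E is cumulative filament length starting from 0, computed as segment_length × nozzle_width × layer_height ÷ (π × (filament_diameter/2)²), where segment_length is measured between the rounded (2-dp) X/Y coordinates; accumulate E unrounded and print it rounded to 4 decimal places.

G0 X-11.50 Y0.00 Z1.20
G1 X-9.96 Y-5.75 E0.2970
G1 X-5.75 Y-9.96 E0.5940
G1 X0.00 Y-11.50 E0.8910
G1 X5.75 Y-9.96 E1.1880
G1 X9.96 Y-5.75 E1.4850
G1 X11.50 Y0.00 E1.7820
G1 X9.96 Y5.75 E2.0790
G1 X5.75 Y9.96 E2.3760
G1 X0.00 Y11.50 E2.6730
G1 X-3.30 Y10.62 E2.8434
G1 X-4.38 Y6.57 E3.0525
G1 X-7.65 Y3.31 E3.2829
G1 X-10.84 Y2.45 E3.4477
G1 X-11.50 Y0.00 E3.5743

At z = 1.2 mm: the r=11.5 cylinder gives a regular 12-gon of circumradius 11.5 (constant along its height); the cone at (14.5, 5.5) (r1=4.5→r2=2.5) has section circumradius 3.826 here — a regular 12-gon; the r=9 sphere at (3.5, 16) contributes a regular 12-gon of circumradius √(9²−1.2²) = 8.920; Subtracting the remaining from the first: starting from the r=11.5 cylinder, the cone at (14.5, 5.5) misses the remaining region (no effect); the r=9 sphere at (3.5, 16) partially overlaps it — only the 27.27 mm² overlap (of its 238.68 mm²) is removed, clipping the outline — 1 connected region; (whole slice rotated 60° about Z — lengths, areas and connectivity unchanged). The outline is a single polygon with 14 vertices. Extrusion per mm of travel: 0.6 × 0.2 / (π × 0.875²) = 0.049890. Accumulating E over each segment gives final E = 3.5743.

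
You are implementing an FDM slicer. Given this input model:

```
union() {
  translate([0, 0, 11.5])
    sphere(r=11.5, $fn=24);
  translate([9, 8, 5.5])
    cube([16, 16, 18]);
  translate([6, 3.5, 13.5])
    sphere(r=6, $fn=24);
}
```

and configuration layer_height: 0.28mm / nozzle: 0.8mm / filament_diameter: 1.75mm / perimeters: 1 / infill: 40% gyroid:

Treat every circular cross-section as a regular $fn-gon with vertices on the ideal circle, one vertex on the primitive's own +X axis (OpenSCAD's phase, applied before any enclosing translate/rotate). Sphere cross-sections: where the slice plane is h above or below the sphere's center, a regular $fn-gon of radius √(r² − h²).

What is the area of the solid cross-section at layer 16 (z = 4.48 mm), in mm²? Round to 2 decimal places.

257.69 mm²

At z = 4.48 mm: the r=11.5 sphere contributes a regular 24-gon of circumradius √(11.5²−7.02²) = 9.109 (area = (24/2)·9.109²·sin(360°/24) = 257.69 mm²); the cube at (9, 8) is not intersected at this z (z outside [5.5, 23.5]); the sphere at (6, 3.5) is not intersected at this z (|z−center|=9.020 > r=6); Taking the union: only the r=11.5 sphere is present, so the union is just that shape — area = 257.69 mm². Overall, the cross-section is a single solid region. Net area = 257.69 mm².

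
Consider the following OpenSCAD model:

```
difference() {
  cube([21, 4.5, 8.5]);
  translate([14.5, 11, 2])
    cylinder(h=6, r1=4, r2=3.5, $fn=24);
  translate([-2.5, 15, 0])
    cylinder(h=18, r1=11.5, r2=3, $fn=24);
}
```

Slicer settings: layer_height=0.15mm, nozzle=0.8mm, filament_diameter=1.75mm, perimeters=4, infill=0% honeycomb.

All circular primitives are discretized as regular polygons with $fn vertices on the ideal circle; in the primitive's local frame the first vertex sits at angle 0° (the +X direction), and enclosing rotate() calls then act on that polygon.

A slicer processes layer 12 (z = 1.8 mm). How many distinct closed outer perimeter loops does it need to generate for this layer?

At z = 1.8 mm: the 21×4.5 cube contributes its full rectangle; the cone at (14.5, 11) is not intersected at this z (z outside [2, 8]); the cone at (-2.5, 15) contributes a regular 24-gon of circumradius 10.650 (interpolated between r1=11.5 and r2=3 at t=0.100); Taking the first minus the rest: starting from the 21×4.5 cube, the cone at (-2.5, 15) misses the remaining region (no effect) — 1 connected region. The result has 1 disconnected region.

1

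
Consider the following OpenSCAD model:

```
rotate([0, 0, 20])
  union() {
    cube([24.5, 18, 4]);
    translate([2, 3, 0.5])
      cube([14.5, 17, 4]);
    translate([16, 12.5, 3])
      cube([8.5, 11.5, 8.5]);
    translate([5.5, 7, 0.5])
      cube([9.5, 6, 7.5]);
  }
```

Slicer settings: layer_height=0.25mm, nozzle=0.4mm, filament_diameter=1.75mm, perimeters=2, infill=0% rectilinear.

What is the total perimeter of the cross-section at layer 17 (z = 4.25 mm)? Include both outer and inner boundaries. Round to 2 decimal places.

87.00 mm

At z = 4.25 mm: the cube does not reach this height (z outside [0, 4]); the cube at (2, 3) is present — its section is the full 14.5×17 rectangle (perimeter 63.00 mm); the 8.5×11.5 cube at (16, 12.5) contributes its full rectangle (perimeter 40.00 mm); the 9.5×6 cube at (5.5, 7) contributes its full rectangle (perimeter 31.00 mm); Merging all regions: the regions partially overlap (shared area 60.75 mm²), so the edge portions inside another operand are dropped and the merged outline is re-measured after clipping — boundary = 87.00 mm; (whole slice rotated 20° about Z — lengths, areas and connectivity unchanged). Overall, the cross-section is a single solid region. Total boundary length (outer) = 87.00 mm.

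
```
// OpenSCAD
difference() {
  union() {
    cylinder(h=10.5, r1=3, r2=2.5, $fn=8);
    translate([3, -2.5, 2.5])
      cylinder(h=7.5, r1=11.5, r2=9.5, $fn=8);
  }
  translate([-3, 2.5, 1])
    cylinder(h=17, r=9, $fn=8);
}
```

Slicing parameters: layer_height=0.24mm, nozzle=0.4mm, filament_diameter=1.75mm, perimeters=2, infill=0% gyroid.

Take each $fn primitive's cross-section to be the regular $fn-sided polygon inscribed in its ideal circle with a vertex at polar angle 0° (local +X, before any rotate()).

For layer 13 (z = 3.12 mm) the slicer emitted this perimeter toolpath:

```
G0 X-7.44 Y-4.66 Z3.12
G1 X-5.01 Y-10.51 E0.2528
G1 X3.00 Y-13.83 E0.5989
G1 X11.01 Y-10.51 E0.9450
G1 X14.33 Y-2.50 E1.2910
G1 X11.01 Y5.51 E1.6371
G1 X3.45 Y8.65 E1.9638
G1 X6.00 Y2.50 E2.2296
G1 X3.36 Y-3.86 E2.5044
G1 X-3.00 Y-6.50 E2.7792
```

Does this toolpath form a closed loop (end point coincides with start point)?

Start point (G0): (-7.44, -4.66). End point (last G1): the path does not return to the start — open.

no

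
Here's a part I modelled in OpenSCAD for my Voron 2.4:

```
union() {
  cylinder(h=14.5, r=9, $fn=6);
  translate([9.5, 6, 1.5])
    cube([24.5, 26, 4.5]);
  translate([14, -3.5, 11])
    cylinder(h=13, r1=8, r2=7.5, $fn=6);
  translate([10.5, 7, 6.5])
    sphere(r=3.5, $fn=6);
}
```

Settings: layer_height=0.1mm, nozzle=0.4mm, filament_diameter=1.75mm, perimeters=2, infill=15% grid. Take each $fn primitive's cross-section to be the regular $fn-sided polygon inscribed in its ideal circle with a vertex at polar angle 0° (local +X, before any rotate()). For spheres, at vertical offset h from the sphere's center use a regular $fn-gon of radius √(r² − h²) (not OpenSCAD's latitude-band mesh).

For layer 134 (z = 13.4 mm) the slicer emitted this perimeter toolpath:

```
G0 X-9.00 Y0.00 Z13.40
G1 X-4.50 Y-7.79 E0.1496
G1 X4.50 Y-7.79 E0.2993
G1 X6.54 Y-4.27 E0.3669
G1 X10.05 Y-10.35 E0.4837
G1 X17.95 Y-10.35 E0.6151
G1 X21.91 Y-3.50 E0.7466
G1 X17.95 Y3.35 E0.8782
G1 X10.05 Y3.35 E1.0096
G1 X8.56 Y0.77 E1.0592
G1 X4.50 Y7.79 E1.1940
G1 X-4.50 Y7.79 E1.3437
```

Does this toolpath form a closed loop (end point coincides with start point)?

Start point (G0): (-9.00, 0.00). End point (last G1): the path does not return to the start — open.

no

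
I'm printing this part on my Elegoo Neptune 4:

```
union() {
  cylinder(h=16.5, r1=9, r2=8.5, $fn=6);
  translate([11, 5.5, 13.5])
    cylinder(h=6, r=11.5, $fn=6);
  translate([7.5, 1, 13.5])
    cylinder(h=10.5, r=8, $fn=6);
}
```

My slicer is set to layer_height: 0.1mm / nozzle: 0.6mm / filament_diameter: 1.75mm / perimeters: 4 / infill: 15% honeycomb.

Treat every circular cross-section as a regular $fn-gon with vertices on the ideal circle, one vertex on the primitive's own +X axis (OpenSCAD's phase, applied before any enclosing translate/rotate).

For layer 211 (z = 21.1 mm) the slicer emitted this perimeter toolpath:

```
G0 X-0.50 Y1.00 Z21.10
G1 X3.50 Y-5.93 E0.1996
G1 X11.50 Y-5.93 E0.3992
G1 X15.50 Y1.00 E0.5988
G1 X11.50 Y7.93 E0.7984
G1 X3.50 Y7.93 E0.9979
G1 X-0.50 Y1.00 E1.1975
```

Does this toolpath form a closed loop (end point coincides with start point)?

yes

Start point (G0): (-0.50, 1.00). End point (last G1): the path returns to the start — closed.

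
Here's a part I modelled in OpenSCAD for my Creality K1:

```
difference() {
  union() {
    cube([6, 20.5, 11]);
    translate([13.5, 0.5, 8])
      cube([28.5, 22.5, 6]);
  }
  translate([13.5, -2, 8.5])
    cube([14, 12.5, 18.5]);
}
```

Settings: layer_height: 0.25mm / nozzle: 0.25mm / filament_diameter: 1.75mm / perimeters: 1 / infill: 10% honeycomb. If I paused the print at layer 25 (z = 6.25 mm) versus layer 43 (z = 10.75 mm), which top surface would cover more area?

Layer 25 (z = 6.25): the 6×20.5 cube contributes its full rectangle (area 123.00 mm²); the cube at (13.5, 0.5) is not intersected at this z (z outside [8, 14]); Merging all regions: only the 6×20.5 cube is present, so the union is just that shape — area = 123.00 mm²; the cube at (13.5, -2) is absent (z outside [8.5, 27]); After the difference (first − rest): none of the subtracted shapes is present at this height, so that combined region is unchanged — area = 123.00 mm². So its area = 123.00 mm². Layer 43 (z = 10.75): the 6×20.5 cube contributes its full rectangle (area 123.00 mm²); the cube at (13.5, 0.5) (footprint 28.5×22.5) is included at this height (area 641.25 mm²); Taking the union: the 2 present regions are separate (no shared area or edge), so areas and boundary lengths simply add and each stays a separate island — area = 764.25 mm²; the 14×12.5 cube at (13.5, -2) contributes its full rectangle (area 175.00 mm²); Subtracting the remaining from the first: starting from that combined region (764.25 mm²), the 14×12.5 cube at (13.5, -2) partially overlaps it — only the 140.00 mm² overlap (of its 175.00 mm²) is removed, clipping the outline — area = 624.25 mm². So its area = 624.25 mm². Layer 43 is larger (624.25 vs 123.00 mm²).

layer 43 (z = 10.75 mm)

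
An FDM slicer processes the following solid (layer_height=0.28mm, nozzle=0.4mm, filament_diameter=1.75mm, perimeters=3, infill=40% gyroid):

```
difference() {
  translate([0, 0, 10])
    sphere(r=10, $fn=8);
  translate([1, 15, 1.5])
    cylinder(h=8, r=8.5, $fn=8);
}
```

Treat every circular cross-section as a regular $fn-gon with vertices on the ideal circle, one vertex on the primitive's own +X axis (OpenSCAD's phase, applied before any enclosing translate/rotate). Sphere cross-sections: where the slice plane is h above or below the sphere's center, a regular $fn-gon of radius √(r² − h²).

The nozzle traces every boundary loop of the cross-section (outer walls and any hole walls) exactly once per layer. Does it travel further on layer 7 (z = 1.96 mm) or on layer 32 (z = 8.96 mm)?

layer 32 (z = 8.96 mm)

Layer 7 (z = 1.96): the sphere: section is a regular 8-gon, circumradius = √(r²−h²) = √(10²−8.04²) = 5.946 (perimeter = 2·8·5.946·sin(180°/8) = 36.41 mm); the r=8.5 cylinder at (1, 15) gives a regular 8-gon of circumradius 8.5 (constant along its height) (perimeter = 2·8·8.500·sin(180°/8) = 52.04 mm); Subtracting the remaining from the first: starting from the r=10 sphere, the r=8.5 cylinder at (1, 15) misses the remaining region (no effect) — boundary = 36.41 mm. So its perimeter = 36.41 mm. Layer 32 (z = 8.96): the r=10 sphere contributes a regular 8-gon of circumradius √(10²−1.04²) = 9.946 (perimeter = 2·8·9.946·sin(180°/8) = 60.90 mm); the r=8.5 cylinder at (1, 15) contributes a regular 8-gon of circumradius 8.5 (perimeter = 2·8·8.500·sin(180°/8) = 52.04 mm); After the difference (first − rest): starting from the r=10 sphere, the r=8.5 cylinder at (1, 15) partially overlaps it — only the 14.13 mm² overlap (of its 204.35 mm²) is removed, clipping the outline — boundary = 60.90 mm. So its perimeter = 60.90 mm. Layer 32 is larger (60.90 vs 36.41 mm).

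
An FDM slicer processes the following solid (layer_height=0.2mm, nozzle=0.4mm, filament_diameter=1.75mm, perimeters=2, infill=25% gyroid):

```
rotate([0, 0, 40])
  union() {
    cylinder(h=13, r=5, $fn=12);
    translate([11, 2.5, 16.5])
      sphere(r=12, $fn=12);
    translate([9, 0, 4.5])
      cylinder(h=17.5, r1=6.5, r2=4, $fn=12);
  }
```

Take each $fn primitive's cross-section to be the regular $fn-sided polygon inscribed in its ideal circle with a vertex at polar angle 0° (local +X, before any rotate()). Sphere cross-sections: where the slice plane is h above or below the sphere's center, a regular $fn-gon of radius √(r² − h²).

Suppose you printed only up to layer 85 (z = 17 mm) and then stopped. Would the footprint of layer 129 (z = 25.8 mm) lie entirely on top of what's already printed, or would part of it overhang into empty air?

entirely on top

Compare the two slices. At z = 17: the cylinder does not reach this height (z outside [0, 13]); the r=12 sphere at (11, 2.5) slices to a regular 12-gon of circumradius 11.990 (√(r²−h²) with h=0.5 from center) (area = (12/2)·11.990²·sin(360°/12) = 431.25 mm²); the cone at (9, 0): at t=0.714 of its height the radius interpolates to r₁+(r₂−r₁)t = 4.714, giving a regular 12-gon of that circumradius (area = (12/2)·4.714²·sin(360°/12) = 66.67 mm²); Combining (union): the cone at (9, 0) lies entirely inside the r=12 sphere at (11, 2.5), so the union is just the r=12 sphere at (11, 2.5) — area = 431.25 mm²; (whole slice rotated 40° about Z — lengths, areas and connectivity unchanged). At z = 25.8: the cylinder does not reach this height (z outside [0, 13]); the sphere at (11, 2.5): section is a regular 12-gon, circumradius = √(r²−h²) = √(12²−9.3²) = 7.584 (area = (12/2)·7.584²·sin(360°/12) = 172.53 mm²); the cone at (9, 0) is not intersected at this z (z outside [4.5, 22]); Merging all regions: only the r=12 sphere at (11, 2.5) is present, so the union is just that shape — area = 172.53 mm²; (rotated 40° about Z; rotation is an isometry so areas/perimeters/island counts are preserved). Checking containment: the cross-section at z = 25.8 is a subset of the cross-section at z = 17.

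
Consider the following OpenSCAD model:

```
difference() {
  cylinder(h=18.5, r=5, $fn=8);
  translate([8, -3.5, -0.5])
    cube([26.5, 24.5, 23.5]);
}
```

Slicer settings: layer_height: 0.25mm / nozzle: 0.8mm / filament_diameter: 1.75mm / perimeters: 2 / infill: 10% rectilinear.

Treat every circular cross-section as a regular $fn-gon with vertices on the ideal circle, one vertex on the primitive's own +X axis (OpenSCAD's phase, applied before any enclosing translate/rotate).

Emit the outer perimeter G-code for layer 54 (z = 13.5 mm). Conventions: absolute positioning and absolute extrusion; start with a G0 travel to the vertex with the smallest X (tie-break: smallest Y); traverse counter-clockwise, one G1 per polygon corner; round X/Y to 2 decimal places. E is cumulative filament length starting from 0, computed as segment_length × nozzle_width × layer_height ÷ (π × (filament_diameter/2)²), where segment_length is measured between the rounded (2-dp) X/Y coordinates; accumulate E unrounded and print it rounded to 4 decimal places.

At z = 13.5 mm: the cylinder: section is a regular 8-gon, circumradius r=5; the 26.5×24.5 cube at (8, -3.5) contributes its full rectangle; Subtracting the remaining from the first: starting from the r=5 cylinder, the 26.5×24.5 cube at (8, -3.5) misses the remaining region (no effect) — 1 connected region. The outline is a single polygon with 8 vertices. Extrusion per mm of travel: 0.8 × 0.25 / (π × 0.875²) = 0.083150. Accumulating E over each segment gives final E = 2.5472.

G0 X-5.00 Y0.00 Z13.50
G1 X-3.54 Y-3.54 E0.3184
G1 X0.00 Y-5.00 E0.6368
G1 X3.54 Y-3.54 E0.9552
G1 X5.00 Y0.00 E1.2736
G1 X3.54 Y3.54 E1.5920
G1 X0.00 Y5.00 E1.9104
G1 X-3.54 Y3.54 E2.2288
G1 X-5.00 Y0.00 E2.5472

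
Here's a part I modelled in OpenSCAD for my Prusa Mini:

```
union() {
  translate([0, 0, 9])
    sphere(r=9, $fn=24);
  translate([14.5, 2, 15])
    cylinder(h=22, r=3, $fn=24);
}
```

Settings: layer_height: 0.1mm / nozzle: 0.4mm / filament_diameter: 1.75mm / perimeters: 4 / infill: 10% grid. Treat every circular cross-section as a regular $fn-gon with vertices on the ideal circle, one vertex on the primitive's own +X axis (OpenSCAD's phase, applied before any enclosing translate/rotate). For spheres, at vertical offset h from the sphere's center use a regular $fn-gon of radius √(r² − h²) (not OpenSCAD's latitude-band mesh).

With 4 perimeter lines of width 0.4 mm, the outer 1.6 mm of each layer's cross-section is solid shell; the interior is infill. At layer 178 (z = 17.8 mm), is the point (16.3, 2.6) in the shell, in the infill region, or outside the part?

shell

At z = 17.8 mm: the r=9 sphere slices to a regular 24-gon of circumradius 1.887 (√(r²−h²) with h=8.8 from center); the cylinder at (14.5, 2): section is a regular 24-gon, circumradius r=3; Combining (union): the 2 present regions are separate (no shared area or edge), so areas and boundary lengths simply add and each stays a separate island — 2 connected regions. Overall, the cross-section has 2 separate islands. The nearest boundary edge runs (17.10, 3.50)→(17.40, 2.78); distance from the point to it = 1.08 mm. (Shell/infill is judged within the island containing the point — the largest one.) The point is inside the cross-section, 1.08 mm from the nearest boundary — within the 1.6 mm shell band (4 × 0.4).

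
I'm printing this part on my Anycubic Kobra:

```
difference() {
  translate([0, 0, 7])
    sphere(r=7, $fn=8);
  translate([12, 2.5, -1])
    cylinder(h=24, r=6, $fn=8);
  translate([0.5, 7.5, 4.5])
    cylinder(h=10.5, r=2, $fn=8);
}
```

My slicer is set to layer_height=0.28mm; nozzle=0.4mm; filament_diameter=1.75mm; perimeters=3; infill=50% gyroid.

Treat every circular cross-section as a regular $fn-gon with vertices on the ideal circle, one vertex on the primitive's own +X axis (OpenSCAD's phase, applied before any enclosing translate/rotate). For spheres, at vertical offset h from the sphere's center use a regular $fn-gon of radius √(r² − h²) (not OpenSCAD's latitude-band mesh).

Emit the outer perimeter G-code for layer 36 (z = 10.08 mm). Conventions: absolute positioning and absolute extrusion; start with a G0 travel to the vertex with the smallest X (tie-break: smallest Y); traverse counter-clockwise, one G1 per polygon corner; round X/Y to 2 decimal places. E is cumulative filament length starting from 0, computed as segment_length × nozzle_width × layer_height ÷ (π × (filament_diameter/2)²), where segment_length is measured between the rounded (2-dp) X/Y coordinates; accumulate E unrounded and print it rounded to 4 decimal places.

At z = 10.08 mm: the sphere: section is a regular 8-gon, circumradius = √(r²−h²) = √(7²−3.08²) = 6.286; the cylinder at (12, 2.5): section is a regular 8-gon, circumradius r=6; the r=2 cylinder at (0.5, 7.5) contributes a regular 8-gon of circumradius 2; After the difference (first − rest): starting from the r=7 sphere, the r=6 cylinder at (12, 2.5) misses the remaining region (no effect); the r=2 cylinder at (0.5, 7.5) partially overlaps it — only the 0.69 mm² overlap (of its 11.31 mm²) is removed, clipping the outline — 1 connected region. The outline is a single polygon with 10 vertices. Extrusion per mm of travel: 0.4 × 0.28 / (π × 0.875²) = 0.046564. Accumulating E over each segment gives final E = 1.7918.

G0 X-6.29 Y0.00 Z10.08
G1 X-4.44 Y-4.44 E0.2240
G1 X0.00 Y-6.29 E0.4479
G1 X4.44 Y-4.44 E0.6719
G1 X6.29 Y0.00 E0.8959
G1 X4.44 Y4.44 E1.1199
G1 X1.20 Y5.79 E1.2833
G1 X0.50 Y5.50 E1.3186
G1 X-0.70 Y6.00 E1.3791
G1 X-4.44 Y4.44 E1.5678
G1 X-6.29 Y0.00 E1.7918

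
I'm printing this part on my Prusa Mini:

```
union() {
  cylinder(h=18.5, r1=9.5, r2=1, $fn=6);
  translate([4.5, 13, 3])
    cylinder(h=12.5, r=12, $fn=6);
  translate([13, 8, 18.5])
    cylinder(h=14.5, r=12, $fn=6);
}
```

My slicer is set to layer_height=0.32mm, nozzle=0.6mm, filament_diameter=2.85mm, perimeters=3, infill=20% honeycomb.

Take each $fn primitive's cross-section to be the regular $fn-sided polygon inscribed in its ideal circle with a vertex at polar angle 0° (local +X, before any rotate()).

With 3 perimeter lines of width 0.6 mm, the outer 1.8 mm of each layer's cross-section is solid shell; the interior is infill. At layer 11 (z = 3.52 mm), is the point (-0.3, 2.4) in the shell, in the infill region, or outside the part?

infill

At z = 3.52 mm: the cone contributes a regular 6-gon of circumradius 7.883 (interpolated between r1=9.5 and r2=1 at t=0.190); the r=12 cylinder at (4.5, 13) contributes a regular 6-gon of circumradius 12; the cylinder at (13, 8) is absent (z outside [18.5, 33]); Taking the union: the regions partially overlap (shared area 33.23 mm²), so overlapping operands fuse into one piece — 1 connected region. Overall, the cross-section is a single solid region. The nearest boundary edge runs (-7.88, 0.00)→(-3.94, 6.83); distance from the point to it = 5.37 mm. The point is inside the cross-section and 5.37 mm from the nearest boundary — more than the 1.8 mm shell width (3 × 0.6), so it's in the infill interior.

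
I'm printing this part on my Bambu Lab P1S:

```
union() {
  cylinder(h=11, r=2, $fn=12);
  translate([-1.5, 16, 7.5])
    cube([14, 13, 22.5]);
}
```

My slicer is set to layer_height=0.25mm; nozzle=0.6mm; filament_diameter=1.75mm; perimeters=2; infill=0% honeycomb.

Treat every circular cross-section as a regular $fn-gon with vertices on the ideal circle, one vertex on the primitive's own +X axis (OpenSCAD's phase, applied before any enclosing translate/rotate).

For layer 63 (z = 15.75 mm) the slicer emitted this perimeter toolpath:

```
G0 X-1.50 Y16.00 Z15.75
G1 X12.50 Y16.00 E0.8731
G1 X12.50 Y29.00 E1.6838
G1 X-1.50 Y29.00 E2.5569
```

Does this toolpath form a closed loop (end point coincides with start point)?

Start point (G0): (-1.50, 16.00). End point (last G1): the path does not return to the start — open.

no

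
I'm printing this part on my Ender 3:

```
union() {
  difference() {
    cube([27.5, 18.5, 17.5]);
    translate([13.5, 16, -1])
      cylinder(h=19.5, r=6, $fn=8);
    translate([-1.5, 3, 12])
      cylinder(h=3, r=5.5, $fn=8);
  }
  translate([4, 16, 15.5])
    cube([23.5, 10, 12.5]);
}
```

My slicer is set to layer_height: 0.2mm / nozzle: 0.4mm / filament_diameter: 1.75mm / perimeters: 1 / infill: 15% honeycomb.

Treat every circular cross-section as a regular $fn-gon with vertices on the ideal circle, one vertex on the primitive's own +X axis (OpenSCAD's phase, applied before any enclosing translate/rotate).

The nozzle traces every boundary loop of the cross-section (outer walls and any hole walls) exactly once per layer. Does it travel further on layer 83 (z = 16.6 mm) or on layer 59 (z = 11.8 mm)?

Layer 83 (z = 16.6): the cube (footprint 27.5×18.5) is included at this height (perimeter 92.00 mm); the cylinder at (13.5, 16): section is a regular 8-gon, circumradius r=6 (perimeter = 2·8·6.000·sin(180°/8) = 36.74 mm); the cylinder at (-1.5, 3) does not reach this height (z outside [12, 15]); Subtracting the remaining from the first: starting from the 27.5×18.5 cube, the r=6 cylinder at (13.5, 16) partially overlaps it — only the 78.32 mm² overlap (of its 101.82 mm²) is removed, clipping the outline — boundary = 105.85 mm; the cube at (4, 16) (footprint 23.5×10) is included at this height (perimeter 67.00 mm); Merging all regions: the regions partially overlap (shared area 31.34 mm²), so the edge portions inside another operand are dropped and the merged outline is re-measured after clipping — boundary (outer + 1 inner loop) = 137.37 mm. So its perimeter = 137.37 mm. Layer 59 (z = 11.8): the cube is present — its section is the full 27.5×18.5 rectangle (perimeter 92.00 mm); the r=6 cylinder at (13.5, 16) contributes a regular 8-gon of circumradius 6 (perimeter = 2·8·6.000·sin(180°/8) = 36.74 mm); the cylinder at (-1.5, 3) does not reach this height (z outside [12, 15]); Taking the first minus the rest: starting from the 27.5×18.5 cube, the r=6 cylinder at (13.5, 16) partially overlaps it — only the 78.32 mm² overlap (of its 101.82 mm²) is removed, clipping the outline — boundary = 105.85 mm; the cube at (4, 16) does not reach this height (z outside [15.5, 28]); Merging all regions: only the result so far is present, so the union is just that shape — boundary = 105.85 mm. So its perimeter = 105.85 mm. Layer 83 is larger (137.37 vs 105.85 mm).

layer 83 (z = 16.6 mm)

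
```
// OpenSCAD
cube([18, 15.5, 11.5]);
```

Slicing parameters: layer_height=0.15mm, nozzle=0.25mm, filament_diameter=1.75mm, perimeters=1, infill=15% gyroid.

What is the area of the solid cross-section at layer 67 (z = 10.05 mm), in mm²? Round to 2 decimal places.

At z = 10.05 mm: the cube (footprint 18×15.5) is included at this height (area 279.00 mm²). Overall, the cross-section is a single solid region. Net area = 279.00 mm².

279.00 mm²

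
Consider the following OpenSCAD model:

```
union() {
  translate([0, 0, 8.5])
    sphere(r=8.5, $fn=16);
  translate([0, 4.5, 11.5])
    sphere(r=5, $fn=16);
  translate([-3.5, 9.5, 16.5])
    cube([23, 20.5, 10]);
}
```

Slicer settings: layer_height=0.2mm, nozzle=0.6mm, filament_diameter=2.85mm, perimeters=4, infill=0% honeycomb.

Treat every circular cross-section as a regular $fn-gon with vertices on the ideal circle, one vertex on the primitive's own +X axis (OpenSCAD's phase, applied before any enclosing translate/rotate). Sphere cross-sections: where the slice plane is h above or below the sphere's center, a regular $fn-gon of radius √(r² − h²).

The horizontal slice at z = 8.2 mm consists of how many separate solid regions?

1

At z = 8.2 mm: the r=8.5 sphere contributes a regular 16-gon of circumradius √(8.5²−0.3²) = 8.495; the r=5 sphere at (0, 4.5) contributes a regular 16-gon of circumradius √(5²−3.3²) = 3.756; the cube at (-3.5, 9.5) does not reach this height (z outside [16.5, 26.5]); Merging all regions: the r=5 sphere at (0, 4.5) lies entirely inside the r=8.5 sphere, so the union is just the r=8.5 sphere — 1 connected region. The result has 1 disconnected region.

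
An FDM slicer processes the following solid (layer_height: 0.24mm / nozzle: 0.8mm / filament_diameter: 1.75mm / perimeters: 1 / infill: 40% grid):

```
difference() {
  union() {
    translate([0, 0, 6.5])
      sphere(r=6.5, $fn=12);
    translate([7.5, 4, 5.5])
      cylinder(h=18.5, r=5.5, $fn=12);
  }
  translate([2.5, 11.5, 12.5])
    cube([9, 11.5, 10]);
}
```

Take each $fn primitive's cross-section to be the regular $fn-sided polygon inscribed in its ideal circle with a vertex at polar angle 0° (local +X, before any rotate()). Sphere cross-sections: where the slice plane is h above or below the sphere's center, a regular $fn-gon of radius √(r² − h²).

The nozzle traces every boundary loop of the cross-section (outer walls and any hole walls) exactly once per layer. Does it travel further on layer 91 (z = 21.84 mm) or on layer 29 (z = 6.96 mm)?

layer 29 (z = 6.96 mm)

Layer 91 (z = 21.84): the sphere is absent (|z−center|=15.340 > r=6.5); the cylinder at (7.5, 4): section is a regular 12-gon, circumradius r=5.5 (perimeter = 2·12·5.500·sin(180°/12) = 34.16 mm); Combining (union): only the r=5.5 cylinder at (7.5, 4) is present, so the union is just that shape — boundary = 34.16 mm; the cube at (2.5, 11.5) is present — its section is the full 9×11.5 rectangle (perimeter 41.00 mm); After the difference (first − rest): starting from the result so far, the 9×11.5 cube at (2.5, 11.5) misses the remaining region (no effect) — boundary = 34.16 mm. So its perimeter = 34.16 mm. Layer 29 (z = 6.96): the r=6.5 sphere contributes a regular 12-gon of circumradius √(6.5²−0.46²) = 6.484 (perimeter = 2·12·6.484·sin(180°/12) = 40.27 mm); the cylinder at (7.5, 4): section is a regular 12-gon, circumradius r=5.5 (perimeter = 2·12·5.500·sin(180°/12) = 34.16 mm); Combining (union): the regions partially overlap (shared area 17.74 mm²), so the edge portions inside another operand are dropped and the merged outline is re-measured after clipping — boundary = 56.71 mm; the cube at (2.5, 11.5) does not reach this height (z outside [12.5, 22.5]); After the difference (first − rest): none of the subtracted shapes is present at this height, so that combined region is unchanged — boundary = 56.71 mm. So its perimeter = 56.71 mm. Layer 29 is larger (56.71 vs 34.16 mm).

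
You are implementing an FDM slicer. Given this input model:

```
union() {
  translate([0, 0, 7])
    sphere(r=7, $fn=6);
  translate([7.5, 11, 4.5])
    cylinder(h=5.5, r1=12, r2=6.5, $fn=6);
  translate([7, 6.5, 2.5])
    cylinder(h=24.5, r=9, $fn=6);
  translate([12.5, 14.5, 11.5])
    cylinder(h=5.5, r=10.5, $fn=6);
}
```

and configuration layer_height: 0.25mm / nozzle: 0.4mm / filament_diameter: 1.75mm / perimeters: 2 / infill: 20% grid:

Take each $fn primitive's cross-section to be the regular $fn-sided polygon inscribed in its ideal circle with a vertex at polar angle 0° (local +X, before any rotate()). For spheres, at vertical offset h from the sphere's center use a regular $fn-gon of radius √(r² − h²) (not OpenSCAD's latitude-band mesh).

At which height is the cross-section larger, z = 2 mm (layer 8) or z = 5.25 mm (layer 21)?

Layer 8 (z = 2): the r=7 sphere contributes a regular 6-gon of circumradius √(7²−5²) = 4.899 (area = (6/2)·4.899²·sin(360°/6) = 62.35 mm²); the cone at (7.5, 11) is absent (z outside [4.5, 10]); the cylinder at (7, 6.5) is absent (z outside [2.5, 27]); the cylinder at (12.5, 14.5) is not intersected at this z (z outside [11.5, 17]); Merging all regions: only the r=7 sphere is present, so the union is just that shape — area = 62.35 mm². So its area = 62.35 mm². Layer 21 (z = 5.25): the sphere: section is a regular 6-gon, circumradius = √(r²−h²) = √(7²−1.75²) = 6.778 (area = (6/2)·6.778²·sin(360°/6) = 119.35 mm²); the cone at (7.5, 11) contributes a regular 6-gon of circumradius 11.250 (interpolated between r1=12 and r2=6.5 at t=0.136) (area = (6/2)·11.250²·sin(360°/6) = 328.82 mm²); the r=9 cylinder at (7, 6.5) contributes a regular 6-gon of circumradius 9 (area = (6/2)·9.000²·sin(360°/6) = 210.44 mm²); the cylinder at (12.5, 14.5) is not intersected at this z (z outside [11.5, 17]); Taking the union: the regions partially overlap — summed areas 658.61 mm² minus the doubly-counted overlap 214.00 mm² gives 444.62 mm² — area = 444.62 mm². So its area = 444.62 mm². Layer 21 is larger (444.62 vs 62.35 mm²).

layer 21 (z = 5.25 mm)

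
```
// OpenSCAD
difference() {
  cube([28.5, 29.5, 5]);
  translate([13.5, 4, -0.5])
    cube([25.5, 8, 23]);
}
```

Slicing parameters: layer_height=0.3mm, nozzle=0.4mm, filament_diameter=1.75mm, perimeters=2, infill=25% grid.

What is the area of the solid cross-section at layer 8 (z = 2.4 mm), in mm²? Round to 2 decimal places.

720.75 mm²

At z = 2.4 mm: the 28.5×29.5 cube contributes its full rectangle (area 840.75 mm²); the cube at (13.5, 4) (footprint 25.5×8) is included at this height (area 204.00 mm²); Subtracting the remaining from the first: starting from the 28.5×29.5 cube (840.75 mm²), the 25.5×8 cube at (13.5, 4) partially overlaps it — only the 120.00 mm² overlap (of its 204.00 mm²) is removed, clipping the outline — area = 720.75 mm². Overall, the cross-section is a single solid region. Net area = 720.75 mm².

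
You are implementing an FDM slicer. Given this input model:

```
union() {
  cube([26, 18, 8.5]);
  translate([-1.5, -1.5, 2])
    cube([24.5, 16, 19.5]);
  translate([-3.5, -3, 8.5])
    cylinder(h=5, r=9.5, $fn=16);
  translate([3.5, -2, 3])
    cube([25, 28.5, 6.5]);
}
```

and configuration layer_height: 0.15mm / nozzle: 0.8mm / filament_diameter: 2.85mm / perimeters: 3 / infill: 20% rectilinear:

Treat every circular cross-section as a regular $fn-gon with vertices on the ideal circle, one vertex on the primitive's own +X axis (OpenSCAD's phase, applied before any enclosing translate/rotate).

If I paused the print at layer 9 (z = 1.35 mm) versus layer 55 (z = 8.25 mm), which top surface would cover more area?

Layer 9 (z = 1.35): the cube (footprint 26×18) is included at this height (area 468.00 mm²); the cube at (-1.5, -1.5) does not reach this height (z outside [2, 21.5]); the cylinder at (-3.5, -3) is not intersected at this z (z outside [8.5, 13.5]); the cube at (3.5, -2) does not reach this height (z outside [3, 9.5]); Taking the union: only the 26×18 cube is present, so the union is just that shape — area = 468.00 mm². So its area = 468.00 mm². Layer 55 (z = 8.25): the cube is present — its section is the full 26×18 rectangle (area 468.00 mm²); the cube at (-1.5, -1.5) is present — its section is the full 24.5×16 rectangle (area 392.00 mm²); the cylinder at (-3.5, -3) does not reach this height (z outside [8.5, 13.5]); the 25×28.5 cube at (3.5, -2) contributes its full rectangle (area 712.50 mm²); Taking the union: the regions partially overlap — summed areas 1572.50 mm² minus the doubly-counted overlap 767.75 mm² gives 804.75 mm² — area = 804.75 mm². So its area = 804.75 mm². Layer 55 is larger (804.75 vs 468.00 mm²).

layer 55 (z = 8.25 mm)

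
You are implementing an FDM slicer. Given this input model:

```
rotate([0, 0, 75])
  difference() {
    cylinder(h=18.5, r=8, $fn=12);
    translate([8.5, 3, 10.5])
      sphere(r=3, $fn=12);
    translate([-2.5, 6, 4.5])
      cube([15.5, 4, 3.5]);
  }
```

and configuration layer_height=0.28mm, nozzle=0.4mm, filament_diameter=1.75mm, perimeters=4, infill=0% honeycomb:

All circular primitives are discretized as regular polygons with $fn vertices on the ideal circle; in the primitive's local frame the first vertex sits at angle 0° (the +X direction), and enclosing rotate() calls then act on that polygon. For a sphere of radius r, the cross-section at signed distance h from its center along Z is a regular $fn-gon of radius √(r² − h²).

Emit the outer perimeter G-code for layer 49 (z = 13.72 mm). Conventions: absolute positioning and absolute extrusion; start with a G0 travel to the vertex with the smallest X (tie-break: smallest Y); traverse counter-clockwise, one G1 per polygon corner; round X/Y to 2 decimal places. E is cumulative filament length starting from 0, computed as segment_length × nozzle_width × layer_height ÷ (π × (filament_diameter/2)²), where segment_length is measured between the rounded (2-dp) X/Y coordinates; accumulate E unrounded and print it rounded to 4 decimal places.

G0 X-7.73 Y-2.07 Z13.72
G1 X-5.66 Y-5.66 E0.1930
G1 X-2.07 Y-7.73 E0.3859
G1 X2.07 Y-7.73 E0.5787
G1 X5.66 Y-5.66 E0.7717
G1 X7.73 Y-2.07 E0.9646
G1 X7.73 Y2.07 E1.1574
G1 X5.66 Y5.66 E1.3504
G1 X2.07 Y7.73 E1.5433
G1 X-2.07 Y7.73 E1.7361
G1 X-5.66 Y5.66 E1.9291
G1 X-7.73 Y2.07 E2.1220
G1 X-7.73 Y-2.07 E2.3148

At z = 13.72 mm: the r=8 cylinder contributes a regular 12-gon of circumradius 8; the sphere at (8.5, 3) is not intersected at this z (|z−center|=3.220 > r=3); the cube at (-2.5, 6) is not intersected at this z (z outside [4.5, 8]); After the difference (first − rest): none of the subtracted shapes is present at this height, so the r=8 cylinder is unchanged — 1 connected region; (whole slice rotated 75° about Z — lengths, areas and connectivity unchanged). The outline is a single polygon with 12 vertices. Extrusion per mm of travel: 0.4 × 0.28 / (π × 0.875²) = 0.046564. Accumulating E over each segment gives final E = 2.3148.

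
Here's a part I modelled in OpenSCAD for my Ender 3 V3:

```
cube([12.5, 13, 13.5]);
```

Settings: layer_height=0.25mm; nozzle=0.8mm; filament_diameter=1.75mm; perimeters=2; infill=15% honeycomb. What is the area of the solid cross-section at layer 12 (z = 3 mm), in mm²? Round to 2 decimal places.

At z = 3 mm: the 12.5×13 cube contributes its full rectangle (area 162.50 mm²). Overall, the cross-section is a single solid region. Net area = 162.50 mm².

162.50 mm²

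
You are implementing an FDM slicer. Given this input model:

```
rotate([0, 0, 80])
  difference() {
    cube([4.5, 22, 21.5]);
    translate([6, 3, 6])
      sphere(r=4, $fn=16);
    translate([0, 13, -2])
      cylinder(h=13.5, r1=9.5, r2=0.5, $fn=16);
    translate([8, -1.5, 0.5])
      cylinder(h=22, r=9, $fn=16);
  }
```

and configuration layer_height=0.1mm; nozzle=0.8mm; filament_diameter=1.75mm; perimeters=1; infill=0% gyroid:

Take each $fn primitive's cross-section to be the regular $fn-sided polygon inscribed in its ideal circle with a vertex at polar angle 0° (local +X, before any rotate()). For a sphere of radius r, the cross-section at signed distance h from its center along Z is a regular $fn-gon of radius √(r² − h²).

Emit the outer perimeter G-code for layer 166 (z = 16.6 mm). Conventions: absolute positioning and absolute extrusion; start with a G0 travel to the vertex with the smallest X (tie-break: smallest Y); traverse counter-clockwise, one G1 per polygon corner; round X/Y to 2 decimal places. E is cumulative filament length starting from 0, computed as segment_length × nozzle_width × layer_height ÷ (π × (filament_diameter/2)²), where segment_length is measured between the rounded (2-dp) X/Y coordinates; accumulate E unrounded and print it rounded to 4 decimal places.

At z = 16.6 mm: the 4.5×22 cube contributes its full rectangle; the sphere at (6, 3) is absent (|z−center|=10.600 > r=4); the cone at (0, 13) is not intersected at this z (z outside [-2, 11.5]); the cylinder at (8, -1.5): section is a regular 16-gon, circumradius r=9; Taking the first minus the rest: starting from the 4.5×22 cube, the r=9 cylinder at (8, -1.5) partially overlaps it — only the 22.63 mm² overlap (of its 247.98 mm²) is removed, clipping the outline — 1 connected region; (whole slice rotated 80° about Z — lengths, areas and connectivity unchanged). The outline is a single polygon with 5 vertices. Extrusion per mm of travel: 0.8 × 0.1 / (π × 0.875²) = 0.033260. Accumulating E over each segment gives final E = 1.5199.

G0 X-21.67 Y3.82 Z16.60
G1 X-2.38 Y0.42 E0.6515
G1 X-4.51 Y2.46 E0.7496
G1 X-5.89 Y5.61 E0.8640
G1 X-20.88 Y8.25 E1.3702
G1 X-21.67 Y3.82 E1.5199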